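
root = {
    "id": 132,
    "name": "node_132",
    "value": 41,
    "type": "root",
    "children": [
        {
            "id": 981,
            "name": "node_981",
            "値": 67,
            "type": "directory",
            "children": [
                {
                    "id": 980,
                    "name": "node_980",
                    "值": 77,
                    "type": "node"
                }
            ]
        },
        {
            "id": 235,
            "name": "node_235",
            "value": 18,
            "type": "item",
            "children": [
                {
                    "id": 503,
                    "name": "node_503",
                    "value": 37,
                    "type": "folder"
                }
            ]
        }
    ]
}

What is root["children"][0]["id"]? 981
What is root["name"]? "node_132"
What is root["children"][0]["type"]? "directory"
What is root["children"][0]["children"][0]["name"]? "node_980"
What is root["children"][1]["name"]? "node_235"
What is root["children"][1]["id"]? 235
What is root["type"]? "root"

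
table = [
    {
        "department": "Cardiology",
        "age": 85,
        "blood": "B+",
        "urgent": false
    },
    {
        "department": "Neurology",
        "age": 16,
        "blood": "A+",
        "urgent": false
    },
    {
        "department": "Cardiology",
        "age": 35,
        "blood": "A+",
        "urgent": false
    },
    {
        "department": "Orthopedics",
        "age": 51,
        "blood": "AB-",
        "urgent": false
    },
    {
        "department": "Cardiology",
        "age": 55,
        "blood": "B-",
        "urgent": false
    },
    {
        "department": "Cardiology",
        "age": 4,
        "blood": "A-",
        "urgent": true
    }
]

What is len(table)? 6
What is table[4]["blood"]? "B-"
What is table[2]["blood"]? "A+"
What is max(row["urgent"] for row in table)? True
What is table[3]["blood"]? "AB-"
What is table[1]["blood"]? "A+"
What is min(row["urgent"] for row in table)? False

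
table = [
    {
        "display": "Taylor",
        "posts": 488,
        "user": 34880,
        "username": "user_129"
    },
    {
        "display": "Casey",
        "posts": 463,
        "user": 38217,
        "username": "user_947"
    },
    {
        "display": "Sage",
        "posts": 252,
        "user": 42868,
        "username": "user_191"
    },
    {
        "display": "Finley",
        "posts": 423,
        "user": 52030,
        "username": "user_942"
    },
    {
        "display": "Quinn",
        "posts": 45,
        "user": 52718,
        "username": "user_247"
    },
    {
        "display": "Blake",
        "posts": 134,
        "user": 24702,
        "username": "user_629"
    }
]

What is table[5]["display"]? "Blake"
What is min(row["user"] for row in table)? 24702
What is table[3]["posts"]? 423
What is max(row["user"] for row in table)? 52718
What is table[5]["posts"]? 134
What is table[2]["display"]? "Sage"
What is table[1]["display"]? "Casey"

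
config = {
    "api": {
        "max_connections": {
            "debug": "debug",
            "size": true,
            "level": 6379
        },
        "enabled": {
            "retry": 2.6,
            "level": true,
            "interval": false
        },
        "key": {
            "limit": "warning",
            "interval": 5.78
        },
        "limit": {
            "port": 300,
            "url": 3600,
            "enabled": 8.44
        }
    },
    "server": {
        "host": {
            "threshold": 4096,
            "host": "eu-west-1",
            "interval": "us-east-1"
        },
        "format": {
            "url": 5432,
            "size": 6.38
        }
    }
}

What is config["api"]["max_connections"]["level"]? 6379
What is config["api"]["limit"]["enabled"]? 8.44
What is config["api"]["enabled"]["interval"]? False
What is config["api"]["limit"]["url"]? 3600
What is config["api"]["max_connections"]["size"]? True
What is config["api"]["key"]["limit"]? "warning"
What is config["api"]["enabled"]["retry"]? 2.6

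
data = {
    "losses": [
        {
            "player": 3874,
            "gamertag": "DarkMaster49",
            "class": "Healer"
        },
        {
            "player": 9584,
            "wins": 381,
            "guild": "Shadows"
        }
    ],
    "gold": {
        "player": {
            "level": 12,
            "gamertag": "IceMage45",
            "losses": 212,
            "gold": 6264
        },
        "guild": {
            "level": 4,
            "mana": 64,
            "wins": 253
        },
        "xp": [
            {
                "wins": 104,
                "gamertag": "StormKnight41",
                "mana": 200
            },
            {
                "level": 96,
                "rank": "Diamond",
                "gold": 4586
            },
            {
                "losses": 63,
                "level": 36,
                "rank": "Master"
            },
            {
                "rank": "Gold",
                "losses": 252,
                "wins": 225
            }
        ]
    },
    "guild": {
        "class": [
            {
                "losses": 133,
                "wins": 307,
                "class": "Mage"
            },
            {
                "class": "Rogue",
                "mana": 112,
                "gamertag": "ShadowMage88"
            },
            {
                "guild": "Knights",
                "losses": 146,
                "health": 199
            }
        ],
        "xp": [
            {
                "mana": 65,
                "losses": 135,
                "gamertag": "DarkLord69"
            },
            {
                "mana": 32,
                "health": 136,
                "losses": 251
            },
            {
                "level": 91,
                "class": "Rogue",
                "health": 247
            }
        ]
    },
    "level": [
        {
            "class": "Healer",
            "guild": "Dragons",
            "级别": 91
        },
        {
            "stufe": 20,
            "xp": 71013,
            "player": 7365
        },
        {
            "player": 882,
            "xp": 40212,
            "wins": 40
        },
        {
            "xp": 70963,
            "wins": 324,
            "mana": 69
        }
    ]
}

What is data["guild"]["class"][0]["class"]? "Mage"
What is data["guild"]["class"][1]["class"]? "Rogue"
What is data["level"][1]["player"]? 7365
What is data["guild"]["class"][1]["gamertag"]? "ShadowMage88"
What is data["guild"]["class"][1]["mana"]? 112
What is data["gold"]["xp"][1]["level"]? 96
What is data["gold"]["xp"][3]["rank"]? "Gold"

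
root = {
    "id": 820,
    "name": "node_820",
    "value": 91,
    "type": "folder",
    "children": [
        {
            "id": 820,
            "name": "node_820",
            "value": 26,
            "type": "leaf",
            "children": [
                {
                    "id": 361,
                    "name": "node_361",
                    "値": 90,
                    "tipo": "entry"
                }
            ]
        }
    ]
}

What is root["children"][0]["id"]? 820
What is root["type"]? "folder"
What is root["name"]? "node_820"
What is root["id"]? 820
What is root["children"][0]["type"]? "leaf"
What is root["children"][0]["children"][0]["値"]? 90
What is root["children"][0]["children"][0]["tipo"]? "entry"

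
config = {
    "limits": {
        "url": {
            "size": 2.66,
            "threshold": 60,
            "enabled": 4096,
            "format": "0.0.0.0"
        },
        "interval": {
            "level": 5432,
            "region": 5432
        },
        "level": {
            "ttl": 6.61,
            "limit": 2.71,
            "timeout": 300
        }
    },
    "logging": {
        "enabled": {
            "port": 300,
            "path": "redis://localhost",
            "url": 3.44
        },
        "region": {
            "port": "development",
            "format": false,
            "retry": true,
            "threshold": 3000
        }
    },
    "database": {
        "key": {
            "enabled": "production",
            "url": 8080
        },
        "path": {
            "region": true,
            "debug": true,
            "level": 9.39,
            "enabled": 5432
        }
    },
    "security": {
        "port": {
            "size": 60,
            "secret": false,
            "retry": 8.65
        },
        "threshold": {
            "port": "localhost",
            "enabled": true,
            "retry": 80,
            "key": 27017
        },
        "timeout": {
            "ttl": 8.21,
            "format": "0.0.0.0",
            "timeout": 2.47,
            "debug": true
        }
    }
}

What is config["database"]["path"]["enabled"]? 5432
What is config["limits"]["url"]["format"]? "0.0.0.0"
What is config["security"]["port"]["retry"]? 8.65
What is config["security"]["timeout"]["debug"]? True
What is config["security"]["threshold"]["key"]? 27017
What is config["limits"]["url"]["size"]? 2.66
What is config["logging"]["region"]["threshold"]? 3000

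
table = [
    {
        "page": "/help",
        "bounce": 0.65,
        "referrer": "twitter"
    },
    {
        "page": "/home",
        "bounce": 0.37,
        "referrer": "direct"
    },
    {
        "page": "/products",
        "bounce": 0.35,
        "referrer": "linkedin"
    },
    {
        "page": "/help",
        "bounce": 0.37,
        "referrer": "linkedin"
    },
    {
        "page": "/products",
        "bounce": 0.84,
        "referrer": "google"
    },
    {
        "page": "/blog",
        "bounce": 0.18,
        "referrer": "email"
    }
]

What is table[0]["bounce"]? 0.65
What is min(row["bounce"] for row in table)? 0.18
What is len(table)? 6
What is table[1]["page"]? "/home"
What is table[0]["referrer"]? "twitter"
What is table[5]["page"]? "/blog"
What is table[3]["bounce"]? 0.37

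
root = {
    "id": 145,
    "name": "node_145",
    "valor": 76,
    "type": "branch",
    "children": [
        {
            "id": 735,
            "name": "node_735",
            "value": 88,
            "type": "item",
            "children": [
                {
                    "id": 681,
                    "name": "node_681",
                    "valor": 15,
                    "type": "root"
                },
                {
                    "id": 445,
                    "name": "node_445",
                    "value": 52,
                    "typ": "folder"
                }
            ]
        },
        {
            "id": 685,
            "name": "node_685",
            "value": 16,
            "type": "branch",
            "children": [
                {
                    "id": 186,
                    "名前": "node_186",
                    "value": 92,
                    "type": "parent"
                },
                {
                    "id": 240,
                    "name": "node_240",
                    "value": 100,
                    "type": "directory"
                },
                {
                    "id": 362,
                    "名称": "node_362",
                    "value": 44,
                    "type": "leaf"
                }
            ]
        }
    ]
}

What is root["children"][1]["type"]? "branch"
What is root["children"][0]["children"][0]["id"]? 681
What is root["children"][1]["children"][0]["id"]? 186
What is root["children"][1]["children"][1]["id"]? 240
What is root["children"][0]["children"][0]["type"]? "root"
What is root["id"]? 145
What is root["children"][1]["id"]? 685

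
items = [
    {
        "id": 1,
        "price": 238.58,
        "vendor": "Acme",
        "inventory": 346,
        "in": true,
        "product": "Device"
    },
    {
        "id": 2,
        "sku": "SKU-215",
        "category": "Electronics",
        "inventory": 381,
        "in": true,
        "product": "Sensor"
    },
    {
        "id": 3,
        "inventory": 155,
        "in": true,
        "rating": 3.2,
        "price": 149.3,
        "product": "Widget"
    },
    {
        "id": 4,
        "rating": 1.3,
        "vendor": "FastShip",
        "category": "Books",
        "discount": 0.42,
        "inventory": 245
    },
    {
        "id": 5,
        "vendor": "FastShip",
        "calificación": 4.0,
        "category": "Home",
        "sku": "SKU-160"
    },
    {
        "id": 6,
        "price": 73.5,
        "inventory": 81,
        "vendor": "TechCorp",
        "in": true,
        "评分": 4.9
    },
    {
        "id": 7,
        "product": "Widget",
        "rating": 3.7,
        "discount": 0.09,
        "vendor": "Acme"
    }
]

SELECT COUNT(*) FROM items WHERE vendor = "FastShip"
2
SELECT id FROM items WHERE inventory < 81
[]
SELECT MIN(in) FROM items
True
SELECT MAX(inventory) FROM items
381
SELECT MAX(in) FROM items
True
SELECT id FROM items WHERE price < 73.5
[]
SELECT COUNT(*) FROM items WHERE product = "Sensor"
1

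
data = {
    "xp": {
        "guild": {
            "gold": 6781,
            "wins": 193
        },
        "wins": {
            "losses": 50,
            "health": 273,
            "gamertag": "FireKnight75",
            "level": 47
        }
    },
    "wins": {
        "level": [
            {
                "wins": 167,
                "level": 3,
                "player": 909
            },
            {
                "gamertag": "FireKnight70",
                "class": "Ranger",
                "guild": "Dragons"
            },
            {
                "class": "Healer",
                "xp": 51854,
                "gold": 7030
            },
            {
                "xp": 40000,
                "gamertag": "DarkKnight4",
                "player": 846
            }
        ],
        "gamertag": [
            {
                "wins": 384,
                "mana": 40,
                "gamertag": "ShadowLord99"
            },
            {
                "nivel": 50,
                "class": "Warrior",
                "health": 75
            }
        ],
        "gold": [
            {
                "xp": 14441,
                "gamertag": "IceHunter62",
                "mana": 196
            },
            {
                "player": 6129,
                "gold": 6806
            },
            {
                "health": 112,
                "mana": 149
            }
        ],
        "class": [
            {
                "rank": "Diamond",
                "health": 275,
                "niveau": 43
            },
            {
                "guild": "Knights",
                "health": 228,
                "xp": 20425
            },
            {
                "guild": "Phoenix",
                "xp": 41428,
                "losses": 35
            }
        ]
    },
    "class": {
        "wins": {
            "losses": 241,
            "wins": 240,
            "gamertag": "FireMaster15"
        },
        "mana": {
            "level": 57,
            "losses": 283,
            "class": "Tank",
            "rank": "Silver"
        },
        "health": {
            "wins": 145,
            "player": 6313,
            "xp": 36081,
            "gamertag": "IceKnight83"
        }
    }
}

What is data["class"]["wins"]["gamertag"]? "FireMaster15"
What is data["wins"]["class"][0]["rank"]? "Diamond"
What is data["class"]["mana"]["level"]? 57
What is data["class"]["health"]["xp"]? 36081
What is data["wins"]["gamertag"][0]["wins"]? 384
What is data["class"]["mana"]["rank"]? "Silver"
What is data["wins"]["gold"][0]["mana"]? 196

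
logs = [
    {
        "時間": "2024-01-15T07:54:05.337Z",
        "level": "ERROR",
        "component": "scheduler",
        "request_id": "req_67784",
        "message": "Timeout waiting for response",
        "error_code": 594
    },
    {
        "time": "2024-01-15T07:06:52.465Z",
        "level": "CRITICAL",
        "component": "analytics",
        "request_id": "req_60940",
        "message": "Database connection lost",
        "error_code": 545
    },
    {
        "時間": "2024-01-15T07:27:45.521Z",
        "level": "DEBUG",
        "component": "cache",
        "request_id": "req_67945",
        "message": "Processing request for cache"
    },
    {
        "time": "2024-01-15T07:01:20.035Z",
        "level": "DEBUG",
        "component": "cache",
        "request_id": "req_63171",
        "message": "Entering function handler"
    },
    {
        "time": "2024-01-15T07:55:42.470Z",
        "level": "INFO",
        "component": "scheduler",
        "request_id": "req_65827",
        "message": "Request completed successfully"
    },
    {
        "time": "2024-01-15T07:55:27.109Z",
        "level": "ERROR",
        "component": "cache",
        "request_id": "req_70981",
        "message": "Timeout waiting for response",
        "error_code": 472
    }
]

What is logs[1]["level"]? "CRITICAL"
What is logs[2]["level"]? "DEBUG"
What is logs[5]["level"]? "ERROR"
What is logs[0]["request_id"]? "req_67784"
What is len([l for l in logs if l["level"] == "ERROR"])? 2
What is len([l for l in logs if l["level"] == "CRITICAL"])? 1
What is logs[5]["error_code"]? 472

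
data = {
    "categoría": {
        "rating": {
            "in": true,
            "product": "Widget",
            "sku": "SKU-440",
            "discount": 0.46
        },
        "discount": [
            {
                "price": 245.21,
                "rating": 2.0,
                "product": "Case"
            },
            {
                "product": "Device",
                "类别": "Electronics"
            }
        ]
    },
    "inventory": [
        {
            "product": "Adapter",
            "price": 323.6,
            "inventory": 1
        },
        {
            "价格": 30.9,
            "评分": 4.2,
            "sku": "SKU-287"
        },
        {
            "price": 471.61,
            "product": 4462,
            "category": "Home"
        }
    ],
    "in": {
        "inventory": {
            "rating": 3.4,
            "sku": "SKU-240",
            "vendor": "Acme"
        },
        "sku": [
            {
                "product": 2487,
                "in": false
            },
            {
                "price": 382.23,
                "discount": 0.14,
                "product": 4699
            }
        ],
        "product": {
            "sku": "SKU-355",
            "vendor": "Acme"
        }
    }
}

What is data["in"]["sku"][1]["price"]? 382.23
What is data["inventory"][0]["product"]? "Adapter"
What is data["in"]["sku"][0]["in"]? False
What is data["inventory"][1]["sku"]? "SKU-287"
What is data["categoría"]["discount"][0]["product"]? "Case"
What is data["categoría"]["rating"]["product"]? "Widget"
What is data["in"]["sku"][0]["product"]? 2487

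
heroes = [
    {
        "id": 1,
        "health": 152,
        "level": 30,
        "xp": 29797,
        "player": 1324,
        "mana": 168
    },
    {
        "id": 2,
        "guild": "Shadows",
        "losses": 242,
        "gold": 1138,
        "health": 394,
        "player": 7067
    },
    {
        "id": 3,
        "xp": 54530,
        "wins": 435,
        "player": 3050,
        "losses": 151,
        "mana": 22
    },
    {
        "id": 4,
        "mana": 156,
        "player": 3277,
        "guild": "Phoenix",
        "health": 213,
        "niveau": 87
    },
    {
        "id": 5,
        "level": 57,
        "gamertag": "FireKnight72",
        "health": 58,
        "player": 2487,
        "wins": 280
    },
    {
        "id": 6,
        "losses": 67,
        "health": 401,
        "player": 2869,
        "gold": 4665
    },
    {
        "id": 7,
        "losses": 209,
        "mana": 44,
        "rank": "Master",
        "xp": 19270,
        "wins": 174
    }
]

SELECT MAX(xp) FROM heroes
54530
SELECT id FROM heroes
[1, 2, 3, 4, 5, 6, 7]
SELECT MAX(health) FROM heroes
401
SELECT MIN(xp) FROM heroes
19270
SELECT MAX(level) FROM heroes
57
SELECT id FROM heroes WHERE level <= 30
[1]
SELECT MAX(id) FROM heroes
7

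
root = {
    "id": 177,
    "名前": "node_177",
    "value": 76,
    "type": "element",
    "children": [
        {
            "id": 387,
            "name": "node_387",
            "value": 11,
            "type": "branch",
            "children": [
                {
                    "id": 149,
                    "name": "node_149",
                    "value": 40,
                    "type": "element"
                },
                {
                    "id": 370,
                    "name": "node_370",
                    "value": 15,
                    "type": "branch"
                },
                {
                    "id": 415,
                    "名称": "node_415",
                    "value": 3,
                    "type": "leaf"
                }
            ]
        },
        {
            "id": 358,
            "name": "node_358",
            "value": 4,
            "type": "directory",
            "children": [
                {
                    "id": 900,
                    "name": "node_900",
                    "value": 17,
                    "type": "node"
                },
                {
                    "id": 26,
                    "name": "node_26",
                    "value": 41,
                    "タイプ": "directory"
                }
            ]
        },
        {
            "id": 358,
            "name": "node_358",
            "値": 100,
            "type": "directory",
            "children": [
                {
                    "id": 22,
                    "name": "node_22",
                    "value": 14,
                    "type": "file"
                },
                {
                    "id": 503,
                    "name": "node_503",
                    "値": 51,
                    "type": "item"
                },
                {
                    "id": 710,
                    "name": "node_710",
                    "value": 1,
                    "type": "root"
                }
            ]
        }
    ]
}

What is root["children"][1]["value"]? 4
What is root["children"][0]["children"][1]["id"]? 370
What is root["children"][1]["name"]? "node_358"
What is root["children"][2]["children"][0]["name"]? "node_22"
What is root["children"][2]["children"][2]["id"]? 710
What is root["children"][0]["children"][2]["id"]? 415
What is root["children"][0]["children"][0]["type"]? "element"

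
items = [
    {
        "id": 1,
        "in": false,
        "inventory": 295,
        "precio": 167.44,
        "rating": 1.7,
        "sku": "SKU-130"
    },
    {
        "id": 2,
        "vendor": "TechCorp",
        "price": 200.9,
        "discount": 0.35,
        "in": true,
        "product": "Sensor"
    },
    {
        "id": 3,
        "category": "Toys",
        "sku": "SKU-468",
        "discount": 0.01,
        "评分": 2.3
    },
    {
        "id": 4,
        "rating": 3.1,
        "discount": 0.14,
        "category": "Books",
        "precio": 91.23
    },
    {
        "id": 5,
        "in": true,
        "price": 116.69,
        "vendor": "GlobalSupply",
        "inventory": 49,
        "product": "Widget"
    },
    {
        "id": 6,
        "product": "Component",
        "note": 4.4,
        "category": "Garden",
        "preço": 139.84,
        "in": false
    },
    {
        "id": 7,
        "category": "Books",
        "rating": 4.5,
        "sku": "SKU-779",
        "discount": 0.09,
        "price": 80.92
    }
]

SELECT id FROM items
[1, 2, 3, 4, 5, 6, 7]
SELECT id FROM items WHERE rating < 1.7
[]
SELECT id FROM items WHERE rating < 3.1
[1]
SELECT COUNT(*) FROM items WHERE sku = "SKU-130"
1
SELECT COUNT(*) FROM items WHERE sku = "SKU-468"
1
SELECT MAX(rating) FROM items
4.5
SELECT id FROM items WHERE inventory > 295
[]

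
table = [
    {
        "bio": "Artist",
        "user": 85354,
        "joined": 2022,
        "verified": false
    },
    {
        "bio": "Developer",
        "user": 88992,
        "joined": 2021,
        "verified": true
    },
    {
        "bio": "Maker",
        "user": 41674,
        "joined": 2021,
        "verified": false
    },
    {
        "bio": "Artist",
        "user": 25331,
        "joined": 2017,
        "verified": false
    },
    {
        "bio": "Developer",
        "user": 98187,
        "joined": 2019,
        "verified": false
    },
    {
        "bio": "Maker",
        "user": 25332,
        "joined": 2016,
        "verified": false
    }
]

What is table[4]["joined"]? 2019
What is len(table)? 6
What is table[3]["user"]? 25331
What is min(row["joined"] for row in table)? 2016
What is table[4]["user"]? 98187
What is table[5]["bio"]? "Maker"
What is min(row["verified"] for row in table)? False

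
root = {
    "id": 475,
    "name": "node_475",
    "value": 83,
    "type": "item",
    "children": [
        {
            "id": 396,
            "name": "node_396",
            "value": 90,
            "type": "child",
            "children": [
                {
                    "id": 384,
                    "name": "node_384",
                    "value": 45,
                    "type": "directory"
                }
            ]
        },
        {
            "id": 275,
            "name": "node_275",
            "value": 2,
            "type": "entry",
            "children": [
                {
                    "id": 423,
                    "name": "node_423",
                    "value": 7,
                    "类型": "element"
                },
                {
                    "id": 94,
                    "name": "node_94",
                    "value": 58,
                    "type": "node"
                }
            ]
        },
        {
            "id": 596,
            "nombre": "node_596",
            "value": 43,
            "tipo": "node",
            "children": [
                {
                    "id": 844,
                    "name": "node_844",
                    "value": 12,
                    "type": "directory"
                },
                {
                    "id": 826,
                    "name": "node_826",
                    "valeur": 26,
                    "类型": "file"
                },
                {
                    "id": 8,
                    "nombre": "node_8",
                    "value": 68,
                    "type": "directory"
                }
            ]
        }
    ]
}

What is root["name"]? "node_475"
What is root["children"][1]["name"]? "node_275"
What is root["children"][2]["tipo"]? "node"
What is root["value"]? 83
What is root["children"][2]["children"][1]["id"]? 826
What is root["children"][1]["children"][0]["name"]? "node_423"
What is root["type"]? "item"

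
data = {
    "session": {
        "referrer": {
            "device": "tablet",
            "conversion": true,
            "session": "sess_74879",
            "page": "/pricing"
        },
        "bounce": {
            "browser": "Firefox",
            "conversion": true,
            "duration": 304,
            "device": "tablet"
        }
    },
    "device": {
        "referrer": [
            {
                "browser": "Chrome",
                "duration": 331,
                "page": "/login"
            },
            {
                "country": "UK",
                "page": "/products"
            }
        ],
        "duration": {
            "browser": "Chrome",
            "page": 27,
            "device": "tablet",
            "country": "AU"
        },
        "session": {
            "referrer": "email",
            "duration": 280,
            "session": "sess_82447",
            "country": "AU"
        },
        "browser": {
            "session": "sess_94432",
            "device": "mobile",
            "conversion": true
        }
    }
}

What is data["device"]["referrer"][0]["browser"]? "Chrome"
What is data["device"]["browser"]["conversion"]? True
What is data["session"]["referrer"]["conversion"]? True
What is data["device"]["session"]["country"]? "AU"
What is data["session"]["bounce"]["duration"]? 304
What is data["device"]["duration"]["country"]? "AU"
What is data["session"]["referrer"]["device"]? "tablet"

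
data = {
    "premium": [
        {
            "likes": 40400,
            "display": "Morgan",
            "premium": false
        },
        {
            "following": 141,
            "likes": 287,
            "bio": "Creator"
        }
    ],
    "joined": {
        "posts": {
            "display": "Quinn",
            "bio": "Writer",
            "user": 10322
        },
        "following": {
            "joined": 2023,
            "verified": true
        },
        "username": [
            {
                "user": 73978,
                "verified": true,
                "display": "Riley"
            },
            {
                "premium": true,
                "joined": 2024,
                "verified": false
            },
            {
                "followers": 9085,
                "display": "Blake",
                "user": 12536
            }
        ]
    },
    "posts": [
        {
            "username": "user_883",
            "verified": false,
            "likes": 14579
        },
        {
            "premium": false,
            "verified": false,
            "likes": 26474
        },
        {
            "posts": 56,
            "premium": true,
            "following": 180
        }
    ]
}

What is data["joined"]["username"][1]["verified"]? False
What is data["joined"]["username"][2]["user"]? 12536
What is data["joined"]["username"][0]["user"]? 73978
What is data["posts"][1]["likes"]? 26474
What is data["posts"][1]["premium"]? False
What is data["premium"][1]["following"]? 141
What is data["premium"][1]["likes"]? 287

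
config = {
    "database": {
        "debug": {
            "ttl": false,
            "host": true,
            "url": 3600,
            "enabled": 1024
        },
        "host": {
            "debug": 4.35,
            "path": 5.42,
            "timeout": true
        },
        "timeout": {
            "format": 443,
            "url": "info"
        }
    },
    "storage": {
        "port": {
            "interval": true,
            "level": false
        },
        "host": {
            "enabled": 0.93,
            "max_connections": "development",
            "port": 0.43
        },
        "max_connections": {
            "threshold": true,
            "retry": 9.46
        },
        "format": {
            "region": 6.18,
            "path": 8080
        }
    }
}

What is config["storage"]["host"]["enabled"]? 0.93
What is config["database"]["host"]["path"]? 5.42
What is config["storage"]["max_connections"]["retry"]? 9.46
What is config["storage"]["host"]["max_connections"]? "development"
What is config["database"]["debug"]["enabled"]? 1024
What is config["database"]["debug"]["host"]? True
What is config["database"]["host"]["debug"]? 4.35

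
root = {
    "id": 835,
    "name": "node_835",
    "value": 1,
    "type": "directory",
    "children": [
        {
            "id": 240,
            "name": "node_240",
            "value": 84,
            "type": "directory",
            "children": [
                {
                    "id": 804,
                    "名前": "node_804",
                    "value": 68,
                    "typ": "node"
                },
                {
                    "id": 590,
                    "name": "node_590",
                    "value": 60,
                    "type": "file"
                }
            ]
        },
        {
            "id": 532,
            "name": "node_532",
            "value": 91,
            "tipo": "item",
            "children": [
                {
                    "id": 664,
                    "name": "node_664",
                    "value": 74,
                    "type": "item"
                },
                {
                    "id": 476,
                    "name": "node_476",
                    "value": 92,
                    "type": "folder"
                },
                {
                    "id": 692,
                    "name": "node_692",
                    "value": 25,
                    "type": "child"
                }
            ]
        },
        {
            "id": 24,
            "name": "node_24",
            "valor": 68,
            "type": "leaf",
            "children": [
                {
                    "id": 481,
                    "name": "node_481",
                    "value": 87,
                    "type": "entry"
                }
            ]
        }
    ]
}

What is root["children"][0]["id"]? 240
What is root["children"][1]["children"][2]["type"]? "child"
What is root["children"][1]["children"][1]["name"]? "node_476"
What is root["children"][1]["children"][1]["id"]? 476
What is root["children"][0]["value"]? 84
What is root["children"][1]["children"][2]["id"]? 692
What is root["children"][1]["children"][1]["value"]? 92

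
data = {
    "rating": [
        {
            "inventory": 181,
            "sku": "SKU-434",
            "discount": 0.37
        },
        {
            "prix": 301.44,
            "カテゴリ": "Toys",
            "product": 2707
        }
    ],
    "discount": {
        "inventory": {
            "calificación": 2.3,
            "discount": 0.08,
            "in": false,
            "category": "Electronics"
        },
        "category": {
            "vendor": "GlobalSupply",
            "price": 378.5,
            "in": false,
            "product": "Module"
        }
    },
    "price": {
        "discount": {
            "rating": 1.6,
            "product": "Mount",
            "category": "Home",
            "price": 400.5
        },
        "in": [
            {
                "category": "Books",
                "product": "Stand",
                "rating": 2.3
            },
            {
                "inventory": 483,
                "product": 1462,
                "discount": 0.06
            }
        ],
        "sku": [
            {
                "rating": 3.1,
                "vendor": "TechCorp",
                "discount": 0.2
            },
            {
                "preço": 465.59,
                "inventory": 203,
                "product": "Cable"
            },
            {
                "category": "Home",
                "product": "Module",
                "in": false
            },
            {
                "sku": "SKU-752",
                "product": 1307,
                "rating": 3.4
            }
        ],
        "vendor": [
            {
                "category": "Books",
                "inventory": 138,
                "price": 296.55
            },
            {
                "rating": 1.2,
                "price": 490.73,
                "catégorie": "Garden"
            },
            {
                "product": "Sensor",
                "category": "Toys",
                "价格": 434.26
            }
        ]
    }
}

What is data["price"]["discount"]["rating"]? 1.6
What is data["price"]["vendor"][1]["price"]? 490.73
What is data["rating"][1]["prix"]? 301.44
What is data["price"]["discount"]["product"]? "Mount"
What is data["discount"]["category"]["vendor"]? "GlobalSupply"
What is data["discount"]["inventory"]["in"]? False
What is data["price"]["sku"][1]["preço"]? 465.59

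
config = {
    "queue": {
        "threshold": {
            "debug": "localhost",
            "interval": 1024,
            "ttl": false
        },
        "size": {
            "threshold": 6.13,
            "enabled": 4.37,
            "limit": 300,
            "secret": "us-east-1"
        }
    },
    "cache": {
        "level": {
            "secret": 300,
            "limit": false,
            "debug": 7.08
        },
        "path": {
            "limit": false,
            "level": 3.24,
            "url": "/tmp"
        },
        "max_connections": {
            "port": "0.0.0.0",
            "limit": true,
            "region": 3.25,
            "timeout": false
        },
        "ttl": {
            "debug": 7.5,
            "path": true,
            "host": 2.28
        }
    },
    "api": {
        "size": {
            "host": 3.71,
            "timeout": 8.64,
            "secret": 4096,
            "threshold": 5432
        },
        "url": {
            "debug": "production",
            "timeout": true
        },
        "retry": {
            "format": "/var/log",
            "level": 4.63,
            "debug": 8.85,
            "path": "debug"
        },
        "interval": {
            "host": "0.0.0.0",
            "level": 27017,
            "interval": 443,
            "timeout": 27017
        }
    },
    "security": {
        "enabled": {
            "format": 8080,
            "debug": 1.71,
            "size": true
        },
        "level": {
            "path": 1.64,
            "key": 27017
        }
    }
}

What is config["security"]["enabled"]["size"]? True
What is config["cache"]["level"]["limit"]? False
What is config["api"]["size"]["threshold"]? 5432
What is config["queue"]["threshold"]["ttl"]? False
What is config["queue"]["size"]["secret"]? "us-east-1"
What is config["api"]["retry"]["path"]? "debug"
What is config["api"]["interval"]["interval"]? 443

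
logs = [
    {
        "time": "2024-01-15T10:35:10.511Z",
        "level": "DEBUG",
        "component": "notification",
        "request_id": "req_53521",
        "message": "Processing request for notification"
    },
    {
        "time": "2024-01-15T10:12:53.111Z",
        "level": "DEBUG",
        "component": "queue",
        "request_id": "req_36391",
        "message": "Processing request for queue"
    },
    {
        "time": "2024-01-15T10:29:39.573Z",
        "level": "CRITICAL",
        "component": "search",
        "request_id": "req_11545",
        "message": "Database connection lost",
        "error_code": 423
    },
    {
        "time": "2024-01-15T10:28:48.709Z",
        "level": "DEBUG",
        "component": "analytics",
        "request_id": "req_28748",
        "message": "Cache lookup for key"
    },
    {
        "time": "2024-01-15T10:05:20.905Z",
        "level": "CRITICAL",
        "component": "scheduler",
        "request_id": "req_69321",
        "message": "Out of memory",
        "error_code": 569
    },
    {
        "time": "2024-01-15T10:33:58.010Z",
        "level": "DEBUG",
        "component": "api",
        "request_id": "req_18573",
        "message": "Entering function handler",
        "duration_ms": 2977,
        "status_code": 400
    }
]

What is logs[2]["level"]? "CRITICAL"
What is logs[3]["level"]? "DEBUG"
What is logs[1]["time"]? "2024-01-15T10:12:53.111Z"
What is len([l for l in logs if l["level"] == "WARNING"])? 0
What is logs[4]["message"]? "Out of memory"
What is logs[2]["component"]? "search"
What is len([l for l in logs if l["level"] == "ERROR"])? 0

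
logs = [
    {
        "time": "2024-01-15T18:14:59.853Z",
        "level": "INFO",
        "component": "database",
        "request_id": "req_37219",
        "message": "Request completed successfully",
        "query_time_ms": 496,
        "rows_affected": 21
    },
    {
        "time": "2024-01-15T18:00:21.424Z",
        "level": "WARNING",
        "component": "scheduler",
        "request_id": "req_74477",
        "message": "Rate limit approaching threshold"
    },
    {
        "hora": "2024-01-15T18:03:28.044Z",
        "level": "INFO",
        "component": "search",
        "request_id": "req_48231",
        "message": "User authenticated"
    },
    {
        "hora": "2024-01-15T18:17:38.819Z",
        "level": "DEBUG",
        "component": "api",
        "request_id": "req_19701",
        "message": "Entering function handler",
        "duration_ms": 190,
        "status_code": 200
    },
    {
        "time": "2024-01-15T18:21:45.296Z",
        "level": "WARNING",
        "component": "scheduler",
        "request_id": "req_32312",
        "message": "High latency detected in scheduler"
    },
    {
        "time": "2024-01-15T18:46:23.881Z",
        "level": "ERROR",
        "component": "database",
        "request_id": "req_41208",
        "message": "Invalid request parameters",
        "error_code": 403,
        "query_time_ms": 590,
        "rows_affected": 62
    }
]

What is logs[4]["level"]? "WARNING"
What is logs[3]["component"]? "api"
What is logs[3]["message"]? "Entering function handler"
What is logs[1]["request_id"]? "req_74477"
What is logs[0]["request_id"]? "req_37219"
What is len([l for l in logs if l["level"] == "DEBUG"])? 1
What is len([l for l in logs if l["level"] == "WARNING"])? 2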